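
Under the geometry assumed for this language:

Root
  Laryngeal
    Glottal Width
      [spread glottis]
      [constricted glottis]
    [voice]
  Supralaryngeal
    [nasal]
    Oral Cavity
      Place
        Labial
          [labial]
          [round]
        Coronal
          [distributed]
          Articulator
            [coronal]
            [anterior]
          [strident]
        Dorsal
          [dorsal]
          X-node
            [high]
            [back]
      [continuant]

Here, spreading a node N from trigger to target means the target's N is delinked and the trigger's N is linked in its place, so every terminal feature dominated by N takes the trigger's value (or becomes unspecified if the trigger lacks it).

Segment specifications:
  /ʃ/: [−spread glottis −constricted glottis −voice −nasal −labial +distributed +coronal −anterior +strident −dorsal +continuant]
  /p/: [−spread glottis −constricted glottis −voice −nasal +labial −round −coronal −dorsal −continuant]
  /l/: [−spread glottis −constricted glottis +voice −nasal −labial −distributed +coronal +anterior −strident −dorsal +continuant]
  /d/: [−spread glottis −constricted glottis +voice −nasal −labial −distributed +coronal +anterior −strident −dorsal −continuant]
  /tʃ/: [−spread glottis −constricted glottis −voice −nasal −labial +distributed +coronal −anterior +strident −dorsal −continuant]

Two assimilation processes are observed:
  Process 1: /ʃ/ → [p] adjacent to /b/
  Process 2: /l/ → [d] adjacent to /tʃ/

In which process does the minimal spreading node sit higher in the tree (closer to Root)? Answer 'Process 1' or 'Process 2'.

Process 1: the features that change are [continuant], [labial], [round], [coronal], [anterior], [distributed], [strident]; the minimal node is Oral Cavity (depth 2).
Process 2 alters [continuant]; the lowest dominating node is [continuant] (depth 3 from Root).
Depth 2 < depth 3; Process 1 involves the structurally higher constituent Oral Cavity.

Process 1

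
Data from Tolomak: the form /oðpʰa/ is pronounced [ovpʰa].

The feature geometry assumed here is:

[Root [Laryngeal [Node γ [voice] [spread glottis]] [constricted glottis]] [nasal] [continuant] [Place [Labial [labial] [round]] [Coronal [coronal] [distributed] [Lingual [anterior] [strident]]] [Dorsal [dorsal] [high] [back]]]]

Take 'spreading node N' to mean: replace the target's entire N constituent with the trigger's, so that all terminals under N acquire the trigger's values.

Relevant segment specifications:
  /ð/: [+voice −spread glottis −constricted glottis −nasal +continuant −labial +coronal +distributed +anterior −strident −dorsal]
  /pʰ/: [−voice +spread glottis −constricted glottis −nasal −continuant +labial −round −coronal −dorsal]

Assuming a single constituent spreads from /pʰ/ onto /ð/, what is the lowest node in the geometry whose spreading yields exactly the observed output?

The alternation /ð/ → [v] changes [labial], [round], [coronal], [anterior], [distributed], [strident] and nothing else.
Tracing each changed feature up the tree, the paths first meet at Place; any lower node misses at least one of them.
Delinking /ð/'s Place and associating /pʰ/'s Place gives precisely the feature bundle of [v].
[continuant], [spread glottis] — on which /pʰ/ differs from /ð/ — are unchanged, so Root cannot have spread; the constituent is no larger than Place.

Place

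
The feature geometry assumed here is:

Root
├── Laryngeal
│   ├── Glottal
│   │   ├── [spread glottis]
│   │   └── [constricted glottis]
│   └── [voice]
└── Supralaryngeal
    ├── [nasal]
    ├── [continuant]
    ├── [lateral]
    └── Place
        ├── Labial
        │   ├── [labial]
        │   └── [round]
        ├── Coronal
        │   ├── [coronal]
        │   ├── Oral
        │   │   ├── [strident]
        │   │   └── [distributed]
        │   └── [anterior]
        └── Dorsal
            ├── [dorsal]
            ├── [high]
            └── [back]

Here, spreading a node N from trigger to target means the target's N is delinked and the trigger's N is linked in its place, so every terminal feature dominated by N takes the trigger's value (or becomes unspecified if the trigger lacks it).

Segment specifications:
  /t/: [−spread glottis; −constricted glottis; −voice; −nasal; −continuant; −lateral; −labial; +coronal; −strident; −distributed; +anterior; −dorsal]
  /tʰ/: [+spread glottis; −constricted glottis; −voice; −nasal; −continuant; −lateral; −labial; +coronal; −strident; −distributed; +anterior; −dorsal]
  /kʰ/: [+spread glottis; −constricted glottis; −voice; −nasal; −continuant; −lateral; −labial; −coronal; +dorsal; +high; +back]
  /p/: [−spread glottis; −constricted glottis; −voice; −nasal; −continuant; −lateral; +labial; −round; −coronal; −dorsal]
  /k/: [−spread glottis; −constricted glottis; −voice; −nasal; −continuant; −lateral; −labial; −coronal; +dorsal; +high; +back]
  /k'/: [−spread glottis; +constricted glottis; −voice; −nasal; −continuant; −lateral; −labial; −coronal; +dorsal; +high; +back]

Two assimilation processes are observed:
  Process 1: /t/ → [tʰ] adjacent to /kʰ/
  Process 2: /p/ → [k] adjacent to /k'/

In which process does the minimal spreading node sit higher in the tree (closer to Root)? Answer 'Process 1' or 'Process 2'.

Process 2

In Process 1, [spread glottis] changes, so the minimal spreading node is [spread glottis] at depth 3.
Process 2 alters [labial], [round], [dorsal], [high], [back]; the lowest common ancestor is Place (depth 2 from Root).
Place is closer to Root than [spread glottis], so Process 2 spreads the higher node.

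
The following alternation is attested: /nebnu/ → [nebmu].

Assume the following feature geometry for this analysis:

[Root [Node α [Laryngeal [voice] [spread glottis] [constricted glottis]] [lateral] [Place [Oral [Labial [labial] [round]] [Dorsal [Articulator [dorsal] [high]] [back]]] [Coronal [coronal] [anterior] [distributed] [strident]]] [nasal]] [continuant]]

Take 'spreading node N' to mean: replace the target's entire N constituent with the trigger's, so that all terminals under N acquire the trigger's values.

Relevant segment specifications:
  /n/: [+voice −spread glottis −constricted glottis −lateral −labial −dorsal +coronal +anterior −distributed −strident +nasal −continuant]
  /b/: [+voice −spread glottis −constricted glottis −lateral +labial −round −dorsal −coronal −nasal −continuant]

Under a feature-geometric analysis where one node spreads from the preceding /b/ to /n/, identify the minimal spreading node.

The alternation /n/ → [m] changes [labial], [round], [coronal], [anterior], [distributed], [strident] and nothing else.
The smallest constituent containing every changed terminal is Place — each of its daughters lacks at least one of the affected features.
Spreading Place from /b/ overwrites each of those terminals with /b/'s values, yielding exactly [m].
Had Node α or a higher node spread, [nasal] would have taken /b/'s value; it stays as in /n/, confirming the spreading constituent is exactly Place.

Place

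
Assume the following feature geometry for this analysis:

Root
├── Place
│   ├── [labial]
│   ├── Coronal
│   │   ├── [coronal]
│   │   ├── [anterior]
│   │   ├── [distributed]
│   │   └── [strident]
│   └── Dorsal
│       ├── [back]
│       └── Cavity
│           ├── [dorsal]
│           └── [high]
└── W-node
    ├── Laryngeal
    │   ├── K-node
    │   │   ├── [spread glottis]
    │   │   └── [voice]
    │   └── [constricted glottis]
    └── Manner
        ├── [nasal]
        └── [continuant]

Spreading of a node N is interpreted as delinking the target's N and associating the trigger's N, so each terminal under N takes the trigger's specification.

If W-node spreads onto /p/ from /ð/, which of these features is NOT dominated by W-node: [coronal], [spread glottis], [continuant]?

Under this geometry, W-node contains [spread glottis], [voice], [constricted glottis], [nasal], [continuant].
Spreading W-node replaces [spread glottis], [continuant] with the trigger's values, since each sits inside the W-node constituent.
But [coronal] is a dependent of Coronal, outside W-node; it is therefore untouched by the spreading.

[coronal]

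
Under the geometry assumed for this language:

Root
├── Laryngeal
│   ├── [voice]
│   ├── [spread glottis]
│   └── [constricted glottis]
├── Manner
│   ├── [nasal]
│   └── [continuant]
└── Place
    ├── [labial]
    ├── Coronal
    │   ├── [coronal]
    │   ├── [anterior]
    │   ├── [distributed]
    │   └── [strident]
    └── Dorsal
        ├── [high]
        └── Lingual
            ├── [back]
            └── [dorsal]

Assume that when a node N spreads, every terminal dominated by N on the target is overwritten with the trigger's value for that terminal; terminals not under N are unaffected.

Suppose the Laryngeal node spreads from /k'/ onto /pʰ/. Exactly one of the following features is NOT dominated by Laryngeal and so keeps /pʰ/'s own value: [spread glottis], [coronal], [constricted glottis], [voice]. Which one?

Laryngeal dominates exactly [voice], [spread glottis], [constricted glottis].
[voice], [constricted glottis], [spread glottis] all lie under Laryngeal, so they are overwritten when Laryngeal spreads.
But [coronal] is a dependent of Coronal, outside Laryngeal; it is therefore untouched by the spreading.

[coronal]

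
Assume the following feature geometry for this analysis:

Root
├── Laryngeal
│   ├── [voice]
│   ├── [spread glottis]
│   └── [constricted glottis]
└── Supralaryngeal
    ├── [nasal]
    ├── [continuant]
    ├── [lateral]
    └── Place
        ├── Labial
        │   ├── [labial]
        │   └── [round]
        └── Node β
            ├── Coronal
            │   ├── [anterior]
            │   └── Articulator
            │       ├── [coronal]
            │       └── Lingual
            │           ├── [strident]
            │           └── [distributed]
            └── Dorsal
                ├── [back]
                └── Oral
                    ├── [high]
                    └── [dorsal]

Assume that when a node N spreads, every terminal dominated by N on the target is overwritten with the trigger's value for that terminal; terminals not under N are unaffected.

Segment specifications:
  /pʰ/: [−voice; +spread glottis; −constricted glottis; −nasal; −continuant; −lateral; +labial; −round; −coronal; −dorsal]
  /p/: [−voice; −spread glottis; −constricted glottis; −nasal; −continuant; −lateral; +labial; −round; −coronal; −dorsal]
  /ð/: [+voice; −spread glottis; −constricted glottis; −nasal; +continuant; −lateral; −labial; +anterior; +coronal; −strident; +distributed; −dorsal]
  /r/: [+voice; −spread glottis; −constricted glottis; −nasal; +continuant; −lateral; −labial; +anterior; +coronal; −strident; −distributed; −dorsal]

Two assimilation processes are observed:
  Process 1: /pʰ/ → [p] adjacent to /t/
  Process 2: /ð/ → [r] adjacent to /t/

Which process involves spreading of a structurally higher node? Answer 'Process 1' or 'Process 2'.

Process 1 alters [spread glottis]; the lowest dominating node is [spread glottis] (depth 2 from Root).
Process 2 alters [distributed]; the lowest dominating node is [distributed] (depth 7 from Root).
Depth 2 < depth 7; Process 1 involves the structurally higher constituent [spread glottis].

Process 1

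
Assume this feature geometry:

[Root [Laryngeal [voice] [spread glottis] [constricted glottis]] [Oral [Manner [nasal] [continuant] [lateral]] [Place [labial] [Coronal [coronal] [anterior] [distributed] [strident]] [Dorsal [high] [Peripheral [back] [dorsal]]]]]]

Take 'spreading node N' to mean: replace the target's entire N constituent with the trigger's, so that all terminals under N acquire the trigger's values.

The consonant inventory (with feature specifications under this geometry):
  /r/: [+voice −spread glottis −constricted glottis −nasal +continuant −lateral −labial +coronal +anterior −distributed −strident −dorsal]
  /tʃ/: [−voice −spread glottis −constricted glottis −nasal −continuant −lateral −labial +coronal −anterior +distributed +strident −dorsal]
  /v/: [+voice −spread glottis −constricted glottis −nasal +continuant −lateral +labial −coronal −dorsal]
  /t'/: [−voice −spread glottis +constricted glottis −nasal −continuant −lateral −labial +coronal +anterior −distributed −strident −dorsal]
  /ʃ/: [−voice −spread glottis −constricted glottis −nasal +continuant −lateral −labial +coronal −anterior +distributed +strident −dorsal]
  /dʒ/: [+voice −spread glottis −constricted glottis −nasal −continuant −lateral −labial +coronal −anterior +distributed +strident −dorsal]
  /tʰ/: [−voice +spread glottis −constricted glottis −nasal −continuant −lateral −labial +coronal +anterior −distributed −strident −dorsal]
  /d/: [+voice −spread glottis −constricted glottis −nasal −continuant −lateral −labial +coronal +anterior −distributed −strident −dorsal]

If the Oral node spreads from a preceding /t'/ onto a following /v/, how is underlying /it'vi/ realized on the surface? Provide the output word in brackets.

[it'di]

The Oral node dominates the terminals [nasal], [continuant], [lateral], [labial], [coronal], [anterior], [distributed], [strident], [high], [back], [dorsal].
Spreading Oral from /t'/ onto /v/ replaces those values with /t'/'s: [−nasal], [−continuant], [−lateral], [−labial], [+coronal], [+anterior], [−distributed], [−strident], [−dorsal]. Features outside Oral ([voice], [spread glottis], [constricted glottis]) stay as in /v/.
Among the inventory, only /d/ has exactly this specification, giving the surface form [it'di].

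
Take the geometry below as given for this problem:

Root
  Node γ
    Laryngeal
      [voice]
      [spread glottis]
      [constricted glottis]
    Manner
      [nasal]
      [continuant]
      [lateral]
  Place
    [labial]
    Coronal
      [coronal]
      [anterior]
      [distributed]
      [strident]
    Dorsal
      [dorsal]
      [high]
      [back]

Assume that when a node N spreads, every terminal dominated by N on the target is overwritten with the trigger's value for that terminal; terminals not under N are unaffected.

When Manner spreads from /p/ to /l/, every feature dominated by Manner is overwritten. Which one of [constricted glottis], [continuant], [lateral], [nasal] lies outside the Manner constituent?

The terminals dominated by Manner are [nasal], [continuant], [lateral].
[lateral], [continuant], [nasal] all lie under Manner, so they are overwritten when Manner spreads.
[constricted glottis] attaches under Laryngeal, not under Manner, so /l/ retains its own value for [constricted glottis].

[constricted glottis]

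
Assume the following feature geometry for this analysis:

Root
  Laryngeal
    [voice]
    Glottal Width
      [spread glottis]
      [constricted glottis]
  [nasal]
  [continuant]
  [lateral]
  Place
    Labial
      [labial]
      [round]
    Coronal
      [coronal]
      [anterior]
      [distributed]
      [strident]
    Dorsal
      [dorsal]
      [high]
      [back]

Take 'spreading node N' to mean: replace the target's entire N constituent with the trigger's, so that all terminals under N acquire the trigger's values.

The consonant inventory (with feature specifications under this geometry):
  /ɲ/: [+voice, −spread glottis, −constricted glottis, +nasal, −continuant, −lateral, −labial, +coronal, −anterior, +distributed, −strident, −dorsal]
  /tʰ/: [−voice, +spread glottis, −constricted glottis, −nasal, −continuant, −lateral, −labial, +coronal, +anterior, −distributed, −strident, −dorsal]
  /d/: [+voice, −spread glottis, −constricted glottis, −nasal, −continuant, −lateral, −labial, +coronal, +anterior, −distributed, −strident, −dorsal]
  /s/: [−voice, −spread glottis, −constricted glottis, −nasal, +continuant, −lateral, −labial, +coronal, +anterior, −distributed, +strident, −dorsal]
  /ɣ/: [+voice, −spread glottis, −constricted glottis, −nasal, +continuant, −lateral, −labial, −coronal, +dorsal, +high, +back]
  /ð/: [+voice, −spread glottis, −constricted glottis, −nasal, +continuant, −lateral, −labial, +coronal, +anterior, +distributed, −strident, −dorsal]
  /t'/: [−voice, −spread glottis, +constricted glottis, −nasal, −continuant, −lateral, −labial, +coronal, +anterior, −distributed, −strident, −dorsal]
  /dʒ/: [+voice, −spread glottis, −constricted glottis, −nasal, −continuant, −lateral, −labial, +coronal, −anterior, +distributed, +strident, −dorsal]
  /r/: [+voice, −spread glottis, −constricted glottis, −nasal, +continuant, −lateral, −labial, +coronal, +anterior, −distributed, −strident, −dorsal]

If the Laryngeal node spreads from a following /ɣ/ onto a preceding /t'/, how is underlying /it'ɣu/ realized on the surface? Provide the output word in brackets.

[idɣu]

The Laryngeal node dominates the terminals [voice], [spread glottis], [constricted glottis].
Spreading Laryngeal from /ɣ/ onto /t'/ replaces those values with /ɣ/'s: [+voice], [−spread glottis], [−constricted glottis]. Features outside Laryngeal ([nasal], [continuant], [lateral], …) stay as in /t'/.
This feature bundle is that of [d], so /it'ɣu/ surfaces as [idɣu].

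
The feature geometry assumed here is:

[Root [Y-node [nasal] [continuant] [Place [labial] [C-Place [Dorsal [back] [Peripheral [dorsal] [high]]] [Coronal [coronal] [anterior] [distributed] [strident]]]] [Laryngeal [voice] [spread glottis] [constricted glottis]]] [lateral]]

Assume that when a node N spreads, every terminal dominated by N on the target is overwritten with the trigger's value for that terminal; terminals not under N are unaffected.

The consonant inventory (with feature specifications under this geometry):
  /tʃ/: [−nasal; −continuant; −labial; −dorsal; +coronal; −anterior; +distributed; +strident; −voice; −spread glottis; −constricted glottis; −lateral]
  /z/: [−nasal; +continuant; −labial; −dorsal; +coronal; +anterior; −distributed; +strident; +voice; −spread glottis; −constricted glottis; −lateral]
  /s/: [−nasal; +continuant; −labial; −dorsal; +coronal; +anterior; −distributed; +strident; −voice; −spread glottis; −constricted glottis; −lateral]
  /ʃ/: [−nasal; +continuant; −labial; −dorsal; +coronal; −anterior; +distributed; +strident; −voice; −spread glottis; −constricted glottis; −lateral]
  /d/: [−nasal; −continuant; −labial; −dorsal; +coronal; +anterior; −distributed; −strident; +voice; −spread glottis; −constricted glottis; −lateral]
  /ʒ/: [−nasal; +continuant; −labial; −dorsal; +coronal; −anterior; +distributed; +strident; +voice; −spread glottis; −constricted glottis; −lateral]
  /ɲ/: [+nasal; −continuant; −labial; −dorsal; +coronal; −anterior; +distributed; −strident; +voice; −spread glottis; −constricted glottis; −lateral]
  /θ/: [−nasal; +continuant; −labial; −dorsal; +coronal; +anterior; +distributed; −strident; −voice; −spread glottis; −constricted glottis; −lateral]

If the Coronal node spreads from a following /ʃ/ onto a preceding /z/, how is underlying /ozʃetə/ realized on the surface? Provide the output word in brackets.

[oʒʃetə]

The Coronal node dominates the terminals [coronal], [anterior], [distributed], [strident].
The target acquires /ʃ/'s values for everything under Coronal — [+coronal], [−anterior], [+distributed], [+strident] — while keeping its own [nasal], [continuant], [labial], ….
Among the inventory, only /ʒ/ has exactly this specification, giving the surface form [oʒʃetə].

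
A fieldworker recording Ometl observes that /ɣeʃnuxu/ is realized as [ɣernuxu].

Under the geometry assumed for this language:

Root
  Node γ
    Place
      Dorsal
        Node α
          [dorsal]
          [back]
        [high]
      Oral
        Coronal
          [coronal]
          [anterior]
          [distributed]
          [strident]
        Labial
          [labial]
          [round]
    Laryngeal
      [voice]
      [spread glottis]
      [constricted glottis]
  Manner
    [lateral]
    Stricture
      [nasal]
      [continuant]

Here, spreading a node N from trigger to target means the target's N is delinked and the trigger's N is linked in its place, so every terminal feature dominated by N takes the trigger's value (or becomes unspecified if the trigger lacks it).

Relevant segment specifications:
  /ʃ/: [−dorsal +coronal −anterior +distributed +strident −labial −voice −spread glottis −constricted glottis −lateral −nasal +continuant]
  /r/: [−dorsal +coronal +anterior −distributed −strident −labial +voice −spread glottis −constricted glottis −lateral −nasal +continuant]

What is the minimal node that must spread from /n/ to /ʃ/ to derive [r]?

Comparing /ʃ/ with its surface form [r], the features that change are [voice], [anterior], [distributed], [strident].
The smallest constituent containing every changed terminal is Node γ — each of its daughters lacks at least one of the affected features.
Spreading Node γ from /n/ overwrites each of those terminals with /n/'s values, yielding exactly [r].
Since [nasal], [continuant] are preserved even though /n/ disagrees there, no node above Node γ spread.

Node γ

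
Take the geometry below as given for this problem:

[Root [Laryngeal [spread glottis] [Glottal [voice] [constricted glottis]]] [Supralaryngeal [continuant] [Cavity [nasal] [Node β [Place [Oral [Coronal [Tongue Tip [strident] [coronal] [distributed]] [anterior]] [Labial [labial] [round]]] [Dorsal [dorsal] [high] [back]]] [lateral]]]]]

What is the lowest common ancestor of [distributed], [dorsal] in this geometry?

[distributed] is immediately dominated by Tongue Tip.
[dorsal] is immediately dominated by Dorsal.
The listed terminals split across distinct daughters of Place, so Place itself is the smallest node containing them all.

Place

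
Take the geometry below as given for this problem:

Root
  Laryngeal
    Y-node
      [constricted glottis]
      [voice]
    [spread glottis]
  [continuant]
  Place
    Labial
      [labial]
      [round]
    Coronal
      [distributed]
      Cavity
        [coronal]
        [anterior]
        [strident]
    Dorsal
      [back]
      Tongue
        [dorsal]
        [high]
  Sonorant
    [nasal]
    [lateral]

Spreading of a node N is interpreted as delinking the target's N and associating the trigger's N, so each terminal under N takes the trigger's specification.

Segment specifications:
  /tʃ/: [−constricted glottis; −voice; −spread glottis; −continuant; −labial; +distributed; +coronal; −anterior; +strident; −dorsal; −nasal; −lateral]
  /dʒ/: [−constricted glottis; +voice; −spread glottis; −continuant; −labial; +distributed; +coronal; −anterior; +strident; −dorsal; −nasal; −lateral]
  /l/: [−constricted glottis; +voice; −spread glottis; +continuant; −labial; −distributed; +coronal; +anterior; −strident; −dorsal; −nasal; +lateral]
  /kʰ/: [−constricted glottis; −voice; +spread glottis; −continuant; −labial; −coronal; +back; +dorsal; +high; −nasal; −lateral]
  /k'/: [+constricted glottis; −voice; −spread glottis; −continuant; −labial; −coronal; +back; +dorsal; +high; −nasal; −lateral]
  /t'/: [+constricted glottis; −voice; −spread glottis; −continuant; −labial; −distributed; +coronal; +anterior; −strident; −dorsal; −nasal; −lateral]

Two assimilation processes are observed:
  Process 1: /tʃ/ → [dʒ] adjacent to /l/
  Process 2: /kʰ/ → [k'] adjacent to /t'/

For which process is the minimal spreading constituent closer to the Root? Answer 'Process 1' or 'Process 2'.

Process 2

Process 1: the feature that changes is [voice]; the minimal node is [voice] (depth 3).
In Process 2, [spread glottis], [constricted glottis] change, so the minimal spreading node is Laryngeal at depth 1.
Laryngeal is closer to Root than [voice], so Process 2 spreads the higher node.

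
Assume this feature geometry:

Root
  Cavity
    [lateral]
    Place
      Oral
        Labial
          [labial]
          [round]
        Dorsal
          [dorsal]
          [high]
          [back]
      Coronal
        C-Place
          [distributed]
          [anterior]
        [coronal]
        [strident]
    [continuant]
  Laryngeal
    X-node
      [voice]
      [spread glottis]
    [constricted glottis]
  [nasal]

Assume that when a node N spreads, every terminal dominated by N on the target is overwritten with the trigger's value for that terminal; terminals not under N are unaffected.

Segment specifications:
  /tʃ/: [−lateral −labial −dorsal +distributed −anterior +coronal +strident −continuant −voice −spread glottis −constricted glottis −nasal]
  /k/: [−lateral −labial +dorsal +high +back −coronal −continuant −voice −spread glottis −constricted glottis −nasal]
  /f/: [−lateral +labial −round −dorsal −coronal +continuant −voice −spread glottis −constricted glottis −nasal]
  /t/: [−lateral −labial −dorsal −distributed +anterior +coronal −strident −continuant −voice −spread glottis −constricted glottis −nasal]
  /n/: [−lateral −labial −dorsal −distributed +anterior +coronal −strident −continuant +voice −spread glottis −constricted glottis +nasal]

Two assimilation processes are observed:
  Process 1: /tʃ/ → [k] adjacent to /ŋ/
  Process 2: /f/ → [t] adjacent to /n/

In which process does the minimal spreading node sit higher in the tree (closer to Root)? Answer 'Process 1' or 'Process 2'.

Process 2

Process 1: the features that change are [coronal], [anterior], [distributed], [strident], [dorsal], [high], [back]; the minimal node is Place (depth 2).
Process 2 alters [continuant], [labial], [round], [coronal], [anterior], [distributed], [strident]; the lowest common ancestor is Cavity (depth 1 from Root).
Depth 1 < depth 2; Process 2 involves the structurally higher constituent Cavity.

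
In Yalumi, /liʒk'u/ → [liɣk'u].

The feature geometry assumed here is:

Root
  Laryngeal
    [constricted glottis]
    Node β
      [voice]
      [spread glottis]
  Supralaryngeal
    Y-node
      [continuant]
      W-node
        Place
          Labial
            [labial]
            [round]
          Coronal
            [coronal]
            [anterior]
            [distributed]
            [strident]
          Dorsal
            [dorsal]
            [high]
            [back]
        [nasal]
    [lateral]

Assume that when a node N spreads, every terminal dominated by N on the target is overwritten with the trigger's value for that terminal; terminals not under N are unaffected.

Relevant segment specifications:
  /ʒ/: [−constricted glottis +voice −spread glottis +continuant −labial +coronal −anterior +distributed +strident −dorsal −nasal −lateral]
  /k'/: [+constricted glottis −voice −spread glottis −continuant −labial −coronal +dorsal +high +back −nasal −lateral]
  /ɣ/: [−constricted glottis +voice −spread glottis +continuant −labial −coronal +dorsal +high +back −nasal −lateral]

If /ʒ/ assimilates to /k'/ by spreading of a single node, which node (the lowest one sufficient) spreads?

Comparing /ʒ/ with its surface form [ɣ], the features that change are [coronal], [anterior], [distributed], [strident], [dorsal], [high], [back].
These terminals are all dominated by Place, and no proper subconstituent of Place covers them all; Place is their lowest common ancestor.
Spreading Place from /k'/ overwrites each of those terminals with /k'/'s values, yielding exactly [ɣ].
Features on which the two segments disagree outside Place, such as [voice], [continuant], are unchanged — nothing dominating them spread, and Place is the minimal sufficient constituent.

Place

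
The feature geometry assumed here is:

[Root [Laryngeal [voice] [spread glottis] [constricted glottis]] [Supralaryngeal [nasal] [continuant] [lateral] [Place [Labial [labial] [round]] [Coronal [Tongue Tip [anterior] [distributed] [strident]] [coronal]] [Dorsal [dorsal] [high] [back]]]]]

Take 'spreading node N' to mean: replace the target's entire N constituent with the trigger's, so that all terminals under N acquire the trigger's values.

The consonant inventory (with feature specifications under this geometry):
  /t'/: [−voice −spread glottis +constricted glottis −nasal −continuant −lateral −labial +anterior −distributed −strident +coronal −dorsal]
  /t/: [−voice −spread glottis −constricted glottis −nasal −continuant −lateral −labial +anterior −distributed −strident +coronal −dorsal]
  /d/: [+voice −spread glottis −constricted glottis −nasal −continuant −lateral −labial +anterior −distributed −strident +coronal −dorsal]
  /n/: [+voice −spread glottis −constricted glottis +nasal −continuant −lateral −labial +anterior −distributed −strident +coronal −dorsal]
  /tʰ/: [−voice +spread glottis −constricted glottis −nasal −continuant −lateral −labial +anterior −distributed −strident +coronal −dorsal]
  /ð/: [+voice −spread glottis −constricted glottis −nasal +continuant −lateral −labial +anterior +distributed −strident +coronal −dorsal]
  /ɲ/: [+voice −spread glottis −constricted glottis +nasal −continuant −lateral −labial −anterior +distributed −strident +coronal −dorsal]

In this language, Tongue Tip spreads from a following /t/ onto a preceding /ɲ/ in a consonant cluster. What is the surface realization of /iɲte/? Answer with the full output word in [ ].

Tongue Tip immediately or transitively dominates [anterior], [distributed], [strident].
Spreading Tongue Tip from /t/ onto /ɲ/ replaces those values with /t/'s: [+anterior], [−distributed], [−strident]. Features outside Tongue Tip ([voice], [spread glottis], [constricted glottis], …) stay as in /ɲ/.
This feature bundle is that of [n], so /iɲte/ surfaces as [inte].

[inte]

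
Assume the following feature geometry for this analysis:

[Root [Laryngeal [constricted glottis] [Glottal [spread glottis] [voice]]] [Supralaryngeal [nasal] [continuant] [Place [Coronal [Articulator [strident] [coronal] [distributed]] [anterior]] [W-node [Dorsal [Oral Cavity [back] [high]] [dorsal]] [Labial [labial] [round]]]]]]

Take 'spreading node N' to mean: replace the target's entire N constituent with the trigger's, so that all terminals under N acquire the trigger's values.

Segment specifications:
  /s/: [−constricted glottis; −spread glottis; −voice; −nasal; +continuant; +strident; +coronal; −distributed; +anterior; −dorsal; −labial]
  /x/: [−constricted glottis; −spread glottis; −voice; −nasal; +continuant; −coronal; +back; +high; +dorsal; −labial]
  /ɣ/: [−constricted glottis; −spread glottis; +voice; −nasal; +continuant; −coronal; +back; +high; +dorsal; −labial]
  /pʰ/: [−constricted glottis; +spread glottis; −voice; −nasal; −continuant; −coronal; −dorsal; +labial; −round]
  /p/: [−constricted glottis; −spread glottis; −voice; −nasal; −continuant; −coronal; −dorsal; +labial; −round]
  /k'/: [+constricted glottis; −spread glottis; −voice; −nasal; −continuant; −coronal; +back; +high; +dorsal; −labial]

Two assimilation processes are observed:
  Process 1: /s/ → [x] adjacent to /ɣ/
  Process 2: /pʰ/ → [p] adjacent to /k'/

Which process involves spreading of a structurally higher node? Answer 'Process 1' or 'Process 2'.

Process 1

Process 1: the features that change are [coronal], [anterior], [distributed], [strident], [dorsal], [high], [back]; the minimal node is Place (depth 2).
Process 2 alters [spread glottis]; the lowest dominating node is [spread glottis] (depth 3 from Root).
Place is closer to Root than [spread glottis], so Process 1 spreads the higher node.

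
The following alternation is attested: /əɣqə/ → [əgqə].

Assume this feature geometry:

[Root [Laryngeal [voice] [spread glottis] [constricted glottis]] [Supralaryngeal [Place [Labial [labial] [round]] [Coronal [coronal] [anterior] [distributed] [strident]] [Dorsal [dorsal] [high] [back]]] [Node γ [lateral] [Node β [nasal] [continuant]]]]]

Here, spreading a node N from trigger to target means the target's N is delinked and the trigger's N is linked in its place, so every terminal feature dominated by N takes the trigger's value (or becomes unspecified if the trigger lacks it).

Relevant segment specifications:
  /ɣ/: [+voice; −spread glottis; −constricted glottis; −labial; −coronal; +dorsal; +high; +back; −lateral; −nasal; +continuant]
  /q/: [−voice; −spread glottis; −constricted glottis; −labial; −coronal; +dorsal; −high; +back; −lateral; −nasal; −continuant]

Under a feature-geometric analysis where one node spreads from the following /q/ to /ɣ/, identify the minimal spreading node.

Feature comparison: [continuant] differs between /ɣ/ and [g]; the remaining terminals match.
Only a single terminal changes, and /q/ supplies the new value, so [continuant] itself is the minimal spreading constituent.
[high], [voice] stay as in /ɣ/ although /q/ differs there, so no node dominating them spread; among the remaining candidates [continuant] is the lowest that derives the output.

[continuant]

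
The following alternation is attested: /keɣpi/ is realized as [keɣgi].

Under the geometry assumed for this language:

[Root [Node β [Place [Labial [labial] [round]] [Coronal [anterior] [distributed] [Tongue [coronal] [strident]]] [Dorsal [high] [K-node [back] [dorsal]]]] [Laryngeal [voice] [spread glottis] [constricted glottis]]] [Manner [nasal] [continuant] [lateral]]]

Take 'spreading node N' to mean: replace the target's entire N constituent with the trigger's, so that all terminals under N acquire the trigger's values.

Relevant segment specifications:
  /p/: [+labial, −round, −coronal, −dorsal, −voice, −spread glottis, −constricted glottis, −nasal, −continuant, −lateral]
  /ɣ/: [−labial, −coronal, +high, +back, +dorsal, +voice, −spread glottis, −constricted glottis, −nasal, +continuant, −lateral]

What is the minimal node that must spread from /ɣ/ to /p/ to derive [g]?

Node β

The alternation /p/ → [g] changes [voice], [labial], [round], [dorsal], [high], [back] and nothing else.
In this geometry the lowest node dominating all of them is Node β: every daughter of Node β dominates only a proper subset, so no lower node suffices.
If Node β spreads, every terminal under it takes /ɣ/'s value, producing [g] as observed.
Had Root spread, [continuant] would have taken /ɣ/'s value; it stays as in /p/, confirming the spreading constituent is exactly Node β.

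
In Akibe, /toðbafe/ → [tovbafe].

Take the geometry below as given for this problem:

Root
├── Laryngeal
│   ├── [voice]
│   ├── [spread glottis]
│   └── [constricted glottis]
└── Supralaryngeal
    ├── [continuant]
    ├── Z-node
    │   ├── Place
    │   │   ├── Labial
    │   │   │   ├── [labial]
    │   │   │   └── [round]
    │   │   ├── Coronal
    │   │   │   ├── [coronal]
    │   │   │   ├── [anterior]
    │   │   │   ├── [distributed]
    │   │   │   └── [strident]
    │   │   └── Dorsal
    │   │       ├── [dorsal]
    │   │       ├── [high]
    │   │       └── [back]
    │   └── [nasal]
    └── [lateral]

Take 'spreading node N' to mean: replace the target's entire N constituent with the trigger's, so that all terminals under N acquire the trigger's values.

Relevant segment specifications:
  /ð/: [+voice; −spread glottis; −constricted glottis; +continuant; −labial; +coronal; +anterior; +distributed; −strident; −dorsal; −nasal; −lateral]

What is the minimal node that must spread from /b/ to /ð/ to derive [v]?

Place

Feature comparison: [labial], [round], [coronal], [anterior], [distributed], [strident] differ between /ð/ and [v]; the remaining terminals match.
Tracing each changed feature up the tree, the paths first meet at Place; any lower node misses at least one of them.
Delinking /ð/'s Place and associating /b/'s Place gives precisely the feature bundle of [v].
[continuant], a feature on which the two segments disagree outside Place, is unchanged — nothing dominating it spread, and Place is the minimal sufficient constituent.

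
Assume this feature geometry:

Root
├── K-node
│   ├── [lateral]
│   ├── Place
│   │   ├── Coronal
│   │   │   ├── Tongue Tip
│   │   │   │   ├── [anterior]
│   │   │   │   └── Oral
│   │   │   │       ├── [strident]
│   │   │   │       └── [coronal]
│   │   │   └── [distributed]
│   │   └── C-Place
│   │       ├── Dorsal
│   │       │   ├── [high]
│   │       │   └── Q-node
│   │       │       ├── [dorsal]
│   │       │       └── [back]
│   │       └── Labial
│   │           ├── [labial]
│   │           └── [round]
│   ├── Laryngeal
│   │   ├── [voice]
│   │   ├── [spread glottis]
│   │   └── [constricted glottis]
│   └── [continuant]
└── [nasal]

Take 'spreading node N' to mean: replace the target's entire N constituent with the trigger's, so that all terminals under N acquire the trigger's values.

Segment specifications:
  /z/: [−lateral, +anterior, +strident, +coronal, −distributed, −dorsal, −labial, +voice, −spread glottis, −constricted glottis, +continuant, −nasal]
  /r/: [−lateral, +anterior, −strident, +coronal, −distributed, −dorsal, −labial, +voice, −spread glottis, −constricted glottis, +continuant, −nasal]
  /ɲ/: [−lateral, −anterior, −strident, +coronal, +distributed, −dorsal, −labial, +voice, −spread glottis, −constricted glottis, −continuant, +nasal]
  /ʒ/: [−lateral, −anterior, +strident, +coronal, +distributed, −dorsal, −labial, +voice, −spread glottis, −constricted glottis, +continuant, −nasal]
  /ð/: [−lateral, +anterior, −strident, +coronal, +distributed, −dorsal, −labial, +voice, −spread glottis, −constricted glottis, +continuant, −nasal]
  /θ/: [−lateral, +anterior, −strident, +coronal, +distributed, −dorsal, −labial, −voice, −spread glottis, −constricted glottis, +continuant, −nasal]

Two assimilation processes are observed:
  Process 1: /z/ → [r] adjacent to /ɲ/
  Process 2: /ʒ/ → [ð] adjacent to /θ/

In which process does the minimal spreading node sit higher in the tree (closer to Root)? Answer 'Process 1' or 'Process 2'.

Process 2

Process 1: the feature that changes is [strident]; the minimal node is [strident] (depth 6).
Process 2 alters [anterior], [strident]; the lowest common ancestor is Tongue Tip (depth 4 from Root).
Tongue Tip is closer to Root than [strident], so Process 2 spreads the higher node.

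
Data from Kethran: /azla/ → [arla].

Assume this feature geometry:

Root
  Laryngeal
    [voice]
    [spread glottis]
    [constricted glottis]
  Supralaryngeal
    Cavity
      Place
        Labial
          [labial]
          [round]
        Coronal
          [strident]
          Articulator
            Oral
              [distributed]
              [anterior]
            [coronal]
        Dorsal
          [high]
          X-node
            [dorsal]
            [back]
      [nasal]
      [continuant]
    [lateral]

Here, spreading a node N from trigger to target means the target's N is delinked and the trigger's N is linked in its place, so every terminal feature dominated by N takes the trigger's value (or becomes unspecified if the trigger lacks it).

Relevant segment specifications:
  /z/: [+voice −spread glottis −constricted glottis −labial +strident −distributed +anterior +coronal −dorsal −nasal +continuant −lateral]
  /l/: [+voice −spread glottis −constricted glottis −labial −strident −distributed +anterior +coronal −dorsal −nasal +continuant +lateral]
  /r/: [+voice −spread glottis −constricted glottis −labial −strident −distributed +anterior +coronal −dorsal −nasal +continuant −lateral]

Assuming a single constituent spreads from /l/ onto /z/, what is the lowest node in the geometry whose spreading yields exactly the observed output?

[strident]

The alternation /z/ → [r] changes [strident] and nothing else.
Only a single terminal changes, and /l/ supplies the new value, so [strident] itself is the minimal spreading constituent.
[lateral] stays as in /z/ although /l/ differs there, so no node dominating it spread; among the remaining candidates [strident] is the lowest that derives the output.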